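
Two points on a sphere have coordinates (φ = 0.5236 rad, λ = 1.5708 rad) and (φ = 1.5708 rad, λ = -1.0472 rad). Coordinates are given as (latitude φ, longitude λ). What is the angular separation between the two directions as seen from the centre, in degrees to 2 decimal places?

In radians: φ₁ = 0.5236, φ₂ = 1.5708, Δλ = -150.000° = -2.6180 rad.
cos c = sin φ₁ sin φ₂ + cos φ₁ cos φ₂ cos Δλ = (0.5000)(1.0000) + (0.8660)(-0.0000)(-0.8660) = 0.50000,
so c = arccos(0.50000) = 1.04719 rad.
So the angular separation is 60.00°.

60.00°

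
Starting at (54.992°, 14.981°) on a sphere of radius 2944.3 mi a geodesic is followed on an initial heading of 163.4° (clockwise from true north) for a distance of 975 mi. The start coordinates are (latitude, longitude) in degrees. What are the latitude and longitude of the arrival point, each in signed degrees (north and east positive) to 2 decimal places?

Angular distance δ = d/R = 975/2944.3 = 0.33115 rad; initial bearing θ = 2.8519 rad.
sin φ₂ = sin φ₁ cos δ + cos φ₁ sin δ cos θ = (0.8191)(0.9457) + (0.5737)(0.3251)(-0.9583) = 0.5958, so φ₂ = 36.57°.
Δλ = atan2(sin θ sin δ cos φ₁, cos δ − sin φ₁ sin φ₂) = atan2(0.0533, 0.4576) = 6.641°.
λ₂ = 14.981° + 6.641° = 21.62°.

36.57°, 21.62°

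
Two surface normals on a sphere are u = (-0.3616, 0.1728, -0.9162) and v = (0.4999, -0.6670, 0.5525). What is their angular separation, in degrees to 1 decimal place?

143.3°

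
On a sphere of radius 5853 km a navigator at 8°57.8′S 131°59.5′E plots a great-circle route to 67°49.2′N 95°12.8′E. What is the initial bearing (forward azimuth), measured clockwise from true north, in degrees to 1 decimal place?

Δλ = -36.778° = -0.6419 rad.
y = sin Δλ · cos φ₂ = (-0.5987)(0.3775) = -0.2260
x = cos φ₁ sin φ₂ − sin φ₁ cos φ₂ cos Δλ = (0.9878)(0.9260) − (-0.1558)(0.3775)(0.8010) = 0.9618
θ = atan2(y, x) = -13.22°; adding 360° gives 346.8°.

346.8°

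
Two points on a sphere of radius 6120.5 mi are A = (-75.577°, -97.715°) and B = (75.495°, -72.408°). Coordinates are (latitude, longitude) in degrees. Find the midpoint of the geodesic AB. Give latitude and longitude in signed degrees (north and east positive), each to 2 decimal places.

The central angle between A and B is δ = 2.6492 rad.
With f = 0.5, the slerp weights are sin((1−f)δ)/sin δ = 2.0517 and sin(fδ)/sin δ = 2.0517.
Weighted sum of the unit vectors: (2.0517)·(-0.0334,-0.2468,-0.9685) + (2.0517)·(0.0757,-0.2388,0.9681) = (0.0867, -0.9962, -0.0007).
Converting back: φ = atan2(z, √(x²+y²)) = -0.04°, λ = atan2(y, x) = -85.03°.

-0.04°, -85.03°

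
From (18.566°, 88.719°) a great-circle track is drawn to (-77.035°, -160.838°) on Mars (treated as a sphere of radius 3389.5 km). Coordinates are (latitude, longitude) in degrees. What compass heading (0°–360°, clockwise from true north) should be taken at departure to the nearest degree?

With φ₁ = 0.3240, φ₂ = -1.3445, Δλ = 1.9276 rad, the forward-azimuth formula gives
θ = atan2( sin Δλ cos φ₂ , cos φ₁ sin φ₂ − sin φ₁ cos φ₂ cos Δλ ) = atan2(0.2102, -0.8988) = 166.84°.
So the initial bearing is 167°.

167°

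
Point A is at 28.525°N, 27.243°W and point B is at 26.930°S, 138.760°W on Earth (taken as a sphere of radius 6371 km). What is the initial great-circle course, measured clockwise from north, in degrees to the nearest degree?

254°

Δλ = -111.517° = -1.9463 rad.
y = sin Δλ · cos φ₂ = (-0.9303)(0.8916) = -0.8294
x = cos φ₁ sin φ₂ − sin φ₁ cos φ₂ cos Δλ = (0.8786)(-0.4529) − (0.4775)(0.8916)(-0.3668) = -0.2418
θ = atan2(y, x) = -106.25°; adding 360° gives 254°.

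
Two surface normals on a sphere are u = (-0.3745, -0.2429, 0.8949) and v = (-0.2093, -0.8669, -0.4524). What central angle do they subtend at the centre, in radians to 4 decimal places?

1.6870 rad

u·v = -0.1159; |u| = 1.0000, |v| = 1.0000.
cos θ = (u·v)/(|u||v|) = -0.1159, so θ = 1.6870 rad.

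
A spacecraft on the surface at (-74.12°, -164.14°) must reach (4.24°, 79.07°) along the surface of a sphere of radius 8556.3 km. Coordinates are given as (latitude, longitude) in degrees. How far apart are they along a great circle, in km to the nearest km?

In radians: φ₁ = -1.2936, φ₂ = 0.0740, Δλ = -116.790° = -2.0384 rad.
Haversine: a = sin²(Δφ/2) + cos φ₁ cos φ₂ sin²(Δλ/2) = 0.3991 + (0.2736)(0.9973)(0.7254) = 0.59705.
Central angle c = 2·arcsin(√a) = 1.76614 rad.
Distance = R·c = 8556.3 × 1.7661 ≈ 15112 km.

15112 km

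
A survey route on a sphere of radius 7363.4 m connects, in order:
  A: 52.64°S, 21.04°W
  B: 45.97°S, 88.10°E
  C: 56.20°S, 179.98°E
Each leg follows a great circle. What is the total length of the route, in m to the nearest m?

Leg A→B: central angle 1.1228 rad, distance 8267.4 m.
Leg B→C: central angle 0.9462 rad, distance 6967.2 m.
Total: 8267.4 + 6967.2 ≈ 15235 m.

15235 m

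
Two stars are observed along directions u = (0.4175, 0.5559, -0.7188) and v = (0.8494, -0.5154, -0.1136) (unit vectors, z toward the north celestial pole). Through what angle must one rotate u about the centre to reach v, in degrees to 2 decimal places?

u·v = 0.1498; |u| = 1.0000, |v| = 1.0000.
cos θ = (u·v)/(|u||v|) = 0.1498, so θ = 81.39°.

81.39°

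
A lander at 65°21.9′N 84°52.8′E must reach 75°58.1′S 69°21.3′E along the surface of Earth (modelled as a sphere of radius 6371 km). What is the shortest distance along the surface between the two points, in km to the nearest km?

In radians: φ₁ = 1.1408, φ₂ = -1.3259, Δλ = -15.525° = -0.2710 rad.
Haversine: a = sin²(Δφ/2) + cos φ₁ cos φ₂ sin²(Δλ/2) = 0.8904 + (0.4168)(0.2425)(0.0182) = 0.89224.
Central angle c = 2·arcsin(√a) = 2.47266 rad.
Distance = R·c = 6371 × 2.4727 ≈ 15753 km.

15753 km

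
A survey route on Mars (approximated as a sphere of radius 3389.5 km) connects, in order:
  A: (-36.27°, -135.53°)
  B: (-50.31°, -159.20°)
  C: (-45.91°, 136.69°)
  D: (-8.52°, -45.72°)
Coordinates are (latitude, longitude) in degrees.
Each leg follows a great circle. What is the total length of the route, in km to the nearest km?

11197 km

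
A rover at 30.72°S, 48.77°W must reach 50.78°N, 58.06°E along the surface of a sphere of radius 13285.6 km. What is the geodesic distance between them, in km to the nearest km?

28656 km

In radians: φ₁ = -0.5362, φ₂ = 0.8863, Δλ = 106.830° = 1.8645 rad.
cos c = sin φ₁ sin φ₂ + cos φ₁ cos φ₂ cos Δλ = (-0.5108)(0.7747) + (0.8597)(0.6323)(-0.2895) = -0.55314,
so c = arccos(-0.55314) = 2.15693 rad.
Distance = R·c = 13285.6 × 2.1569 ≈ 28656 km.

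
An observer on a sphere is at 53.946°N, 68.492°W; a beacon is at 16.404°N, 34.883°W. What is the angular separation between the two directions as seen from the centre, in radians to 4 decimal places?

In radians: φ₁ = 0.9415, φ₂ = 0.2863, Δλ = 33.609° = 0.5866 rad.
cos c = sin φ₁ sin φ₂ + cos φ₁ cos φ₂ cos Δλ = (0.8085)(0.2824) + (0.5885)(0.9593)(0.8328) = 0.69853,
so c = arccos(0.69853) = 0.79746 rad.
So the angular separation is 0.7975 rad.

0.7975 rad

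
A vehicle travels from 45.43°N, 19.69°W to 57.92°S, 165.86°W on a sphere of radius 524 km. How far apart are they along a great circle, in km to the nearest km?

Let φ₁ = 0.7929 rad, φ₂ = -1.0109 rad, and Δλ = -2.5511 rad.
cos c = sin φ₁ sin φ₂ + cos φ₁ cos φ₂ cos Δλ = (0.7124)(-0.8473) + (0.7018)(0.5311)(-0.8307) = -0.91323,
so c = arccos(-0.91323) = 2.72194 rad.
Distance = R·c = 524 × 2.7219 ≈ 1426 km.

1426 km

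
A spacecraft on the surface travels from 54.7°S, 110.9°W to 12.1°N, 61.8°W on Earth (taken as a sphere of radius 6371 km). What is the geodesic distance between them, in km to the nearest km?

Let φ₁ = -0.9547 rad, φ₂ = 0.2112 rad, and Δλ = 0.8570 rad.
cos c = sin φ₁ sin φ₂ + cos φ₁ cos φ₂ cos Δλ = (-0.8161)(0.2096) + (0.5779)(0.9778)(0.6547) = 0.19886,
so c = arccos(0.19886) = 1.37060 rad.
Distance = R·c = 6371 × 1.3706 ≈ 8732 km.

8732 km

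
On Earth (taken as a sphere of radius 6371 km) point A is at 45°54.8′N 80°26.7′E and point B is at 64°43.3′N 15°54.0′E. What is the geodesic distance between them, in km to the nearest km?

With latitudes φ₁ = 45.913°, φ₂ = 64.722° and longitude difference Δλ = -64.545°:
cos c = sin φ₁ sin φ₂ + cos φ₁ cos φ₂ cos Δλ = (0.7183)(0.9042) + (0.6957)(0.4270)(0.4298) = 0.77720,
so c = arccos(0.77720) = 0.68059 rad.
Distance = R·c = 6371 × 0.6806 ≈ 4336 km.

4336 km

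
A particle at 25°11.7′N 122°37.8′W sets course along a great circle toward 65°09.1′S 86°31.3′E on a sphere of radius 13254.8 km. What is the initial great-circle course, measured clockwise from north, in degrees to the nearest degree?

197°

With φ₁ = 0.4397, φ₂ = -1.1371, Δλ = -2.6328 rad, the forward-azimuth formula gives
θ = atan2( sin Δλ cos φ₂ , cos φ₁ sin φ₂ − sin φ₁ cos φ₂ cos Δλ ) = atan2(-0.2047, -0.6649) = -162.89°.
Adding 360° brings this into [0°, 360°): 197°.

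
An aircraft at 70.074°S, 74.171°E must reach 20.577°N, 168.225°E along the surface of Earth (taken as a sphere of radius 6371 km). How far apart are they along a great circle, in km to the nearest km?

With latitudes φ₁ = -70.074°, φ₂ = 20.577° and longitude difference Δλ = 94.054°:
cos c = sin φ₁ sin φ₂ + cos φ₁ cos φ₂ cos Δλ = (-0.9401)(0.3515) + (0.3408)(0.9362)(-0.0707) = -0.35298,
so c = arccos(-0.35298) = 1.93155 rad.
Distance = R·c = 6371 × 1.9316 ≈ 12306 km.

12306 km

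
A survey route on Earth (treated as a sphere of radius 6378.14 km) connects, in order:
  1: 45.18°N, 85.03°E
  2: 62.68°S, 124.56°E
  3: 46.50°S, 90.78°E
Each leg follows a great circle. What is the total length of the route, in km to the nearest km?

15281 km

Leg 1→2: central angle 1.9613 rad, distance 12509.6 km.
Leg 2→3: central angle 0.4346 rad, distance 2771.7 km.
Total: 12509.6 + 2771.7 ≈ 15281 km.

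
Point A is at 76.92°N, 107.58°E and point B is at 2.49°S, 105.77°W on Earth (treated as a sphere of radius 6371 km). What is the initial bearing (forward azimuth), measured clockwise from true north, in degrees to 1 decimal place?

34.4°

Δλ = 146.650° = 2.5595 rad.
y = sin Δλ · cos φ₂ = (0.5498)(0.9991) = 0.5492
x = cos φ₁ sin φ₂ − sin φ₁ cos φ₂ cos Δλ = (0.2263)(-0.0434) − (0.9741)(0.9991)(-0.8353) = 0.8031
θ = atan2(y, x) = 34.37°, so the bearing is 34.4°.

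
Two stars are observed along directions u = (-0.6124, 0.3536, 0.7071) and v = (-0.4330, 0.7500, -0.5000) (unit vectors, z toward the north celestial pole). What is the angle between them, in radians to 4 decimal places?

1.3930 rad

u·v = 0.1768; |u| = 1.0000, |v| = 1.0000.
cos θ = (u·v)/(|u||v|) = 0.1768, so θ = 1.3930 rad.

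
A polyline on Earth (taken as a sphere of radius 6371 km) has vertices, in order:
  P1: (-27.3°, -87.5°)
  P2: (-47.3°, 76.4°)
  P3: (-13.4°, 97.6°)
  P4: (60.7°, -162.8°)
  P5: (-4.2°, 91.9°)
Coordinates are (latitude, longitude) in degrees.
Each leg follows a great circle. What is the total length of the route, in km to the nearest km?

Leg P1→P2: central angle 1.8151 rad, distance 11564.3 km.
Leg P2→P3: central angle 0.6675 rad, distance 4252.7 km.
Leg P3→P4: central angle 1.8561 rad, distance 11825.5 km.
Leg P4→P5: central angle 1.7647 rad, distance 11242.7 km.
Total: 11564.3 + 4252.7 + 11825.5 + 11242.7 ≈ 38885 km.

38885 km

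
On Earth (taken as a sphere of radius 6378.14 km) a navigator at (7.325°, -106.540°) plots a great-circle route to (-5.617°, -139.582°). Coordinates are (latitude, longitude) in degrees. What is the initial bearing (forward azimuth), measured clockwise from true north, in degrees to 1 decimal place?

With φ₁ = 0.1278, φ₂ = -0.0980, Δλ = -0.5767 rad, the forward-azimuth formula gives
θ = atan2( sin Δλ cos φ₂ , cos φ₁ sin φ₂ − sin φ₁ cos φ₂ cos Δλ ) = atan2(-0.5426, -0.2034) = -110.55°.
Adding 360° brings this into [0°, 360°): 249.4°.

249.4°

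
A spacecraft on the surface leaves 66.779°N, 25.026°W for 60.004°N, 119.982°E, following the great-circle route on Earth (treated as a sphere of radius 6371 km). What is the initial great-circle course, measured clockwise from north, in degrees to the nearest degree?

22°

With φ₁ = 1.1655, φ₂ = 1.0473, Δλ = 2.5309 rad, the forward-azimuth formula gives
θ = atan2( sin Δλ cos φ₂ , cos φ₁ sin φ₂ − sin φ₁ cos φ₂ cos Δλ ) = atan2(0.2867, 0.7179) = 21.77°.
So the initial bearing is 22°.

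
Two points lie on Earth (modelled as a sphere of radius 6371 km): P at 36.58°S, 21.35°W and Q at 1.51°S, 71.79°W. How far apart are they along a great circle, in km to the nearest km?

6471 km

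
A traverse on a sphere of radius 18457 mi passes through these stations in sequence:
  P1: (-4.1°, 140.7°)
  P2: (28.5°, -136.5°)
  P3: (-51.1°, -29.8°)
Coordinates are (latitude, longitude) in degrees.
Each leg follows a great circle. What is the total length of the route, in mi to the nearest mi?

66894 mi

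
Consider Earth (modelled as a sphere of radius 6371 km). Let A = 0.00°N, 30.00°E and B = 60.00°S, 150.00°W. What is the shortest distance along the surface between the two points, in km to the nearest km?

In radians: φ₁ = 0.0000, φ₂ = -1.0472, Δλ = -180.000° = -3.1416 rad.
cos c = sin φ₁ sin φ₂ + cos φ₁ cos φ₂ cos Δλ = (0.0000)(-0.8660) + (1.0000)(0.5000)(-1.0000) = -0.50000,
so c = arccos(-0.50000) = 2.09440 rad.
Distance = R·c = 6371 × 2.0944 ≈ 13343 km.

13343 km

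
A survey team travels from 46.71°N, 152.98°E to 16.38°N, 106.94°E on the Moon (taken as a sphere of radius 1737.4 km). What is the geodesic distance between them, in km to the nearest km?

1472 km

Let φ₁ = 0.8152 rad, φ₂ = 0.2859 rad, and Δλ = -0.8035 rad.
cos c = sin φ₁ sin φ₂ + cos φ₁ cos φ₂ cos Δλ = (0.7279)(0.2820) + (0.6857)(0.9594)(0.6942) = 0.66193,
so c = arccos(0.66193) = 0.84741 rad.
Distance = R·c = 1737.4 × 0.8474 ≈ 1472 km.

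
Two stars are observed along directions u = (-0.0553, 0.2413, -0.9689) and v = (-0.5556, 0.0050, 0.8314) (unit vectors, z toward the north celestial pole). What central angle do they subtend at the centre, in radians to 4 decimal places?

2.4553 rad

u·v = -0.7736; |u| = 1.0000, |v| = 1.0000.
cos θ = (u·v)/(|u||v|) = -0.7736, so θ = 2.4553 rad.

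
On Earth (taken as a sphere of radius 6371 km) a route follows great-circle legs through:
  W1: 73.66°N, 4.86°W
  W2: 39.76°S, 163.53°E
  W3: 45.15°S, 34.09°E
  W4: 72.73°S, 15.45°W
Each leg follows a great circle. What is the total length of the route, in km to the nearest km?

29468 km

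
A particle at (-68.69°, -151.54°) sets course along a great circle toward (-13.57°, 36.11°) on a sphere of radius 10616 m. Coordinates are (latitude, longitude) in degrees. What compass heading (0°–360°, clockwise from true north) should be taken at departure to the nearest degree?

With φ₁ = -1.1989, φ₂ = -0.2368, Δλ = -3.0081 rad, the forward-azimuth formula gives
θ = atan2( sin Δλ cos φ₂ , cos φ₁ sin φ₂ − sin φ₁ cos φ₂ cos Δλ ) = atan2(-0.1294, -0.9828) = -172.50°.
Adding 360° brings this into [0°, 360°): 188°.

188°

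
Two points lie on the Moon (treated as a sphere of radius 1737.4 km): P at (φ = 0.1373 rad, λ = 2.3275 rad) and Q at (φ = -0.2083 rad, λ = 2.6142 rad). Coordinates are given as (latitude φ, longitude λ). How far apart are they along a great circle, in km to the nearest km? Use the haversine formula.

778 km

Let φ₁ = 0.1373 rad, φ₂ = -0.2083 rad, and Δλ = 0.2867 rad.
Haversine: a = sin²(Δφ/2) + cos φ₁ cos φ₂ sin²(Δλ/2) = 0.0296 + (0.9906)(0.9784)(0.0204) = 0.04934.
Central angle c = 2·arcsin(√a) = 0.44801 rad.
Distance = R·c = 1737.4 × 0.4480 ≈ 778 km.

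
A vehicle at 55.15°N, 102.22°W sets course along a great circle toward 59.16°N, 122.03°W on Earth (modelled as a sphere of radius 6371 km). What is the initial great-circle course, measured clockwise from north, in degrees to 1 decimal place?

With φ₁ = 0.9625, φ₂ = 1.0325, Δλ = -0.3457 rad, the forward-azimuth formula gives
θ = atan2( sin Δλ cos φ₂ , cos φ₁ sin φ₂ − sin φ₁ cos φ₂ cos Δλ ) = atan2(-0.1737, 0.0948) = -61.37°.
Adding 360° brings this into [0°, 360°): 298.6°.

298.6°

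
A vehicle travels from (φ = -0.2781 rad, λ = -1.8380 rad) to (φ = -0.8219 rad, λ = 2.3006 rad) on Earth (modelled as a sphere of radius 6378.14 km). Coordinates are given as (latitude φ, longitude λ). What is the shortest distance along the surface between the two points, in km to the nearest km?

With latitudes φ₁ = -15.934°, φ₂ = -47.091° and longitude difference Δλ = -122.876°:
cos c = sin φ₁ sin φ₂ + cos φ₁ cos φ₂ cos Δλ = (-0.2745)(-0.7324) + (0.9616)(0.6808)(-0.5428) = -0.15429,
so c = arccos(-0.15429) = 1.72571 rad.
Distance = R·c = 6378.14 × 1.7257 ≈ 11007 km.

11007 km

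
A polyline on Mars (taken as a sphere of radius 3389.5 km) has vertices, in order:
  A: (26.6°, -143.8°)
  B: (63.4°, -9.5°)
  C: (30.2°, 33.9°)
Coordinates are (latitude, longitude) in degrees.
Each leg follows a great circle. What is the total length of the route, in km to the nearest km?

7460 km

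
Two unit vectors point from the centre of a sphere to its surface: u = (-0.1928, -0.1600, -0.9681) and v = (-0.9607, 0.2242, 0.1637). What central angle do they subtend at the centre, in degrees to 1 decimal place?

u·v = -0.0091; |u| = 1.0000, |v| = 1.0000.
cos θ = (u·v)/(|u||v|) = -0.0091, so θ = 90.5°.

90.5°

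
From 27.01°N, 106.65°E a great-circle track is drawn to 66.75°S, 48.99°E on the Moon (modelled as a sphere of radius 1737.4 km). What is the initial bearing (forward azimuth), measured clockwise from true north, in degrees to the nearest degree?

200°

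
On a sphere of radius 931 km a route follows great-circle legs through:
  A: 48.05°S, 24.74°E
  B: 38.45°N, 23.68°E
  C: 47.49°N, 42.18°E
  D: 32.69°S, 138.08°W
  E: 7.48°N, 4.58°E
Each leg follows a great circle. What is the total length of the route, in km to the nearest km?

6583 km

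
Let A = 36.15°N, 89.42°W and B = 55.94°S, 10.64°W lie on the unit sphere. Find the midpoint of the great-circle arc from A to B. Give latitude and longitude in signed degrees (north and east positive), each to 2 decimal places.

Central angle δ = 1.9831 rad. Interpolating on the sphere with fraction f = 0.5:
P = [sin((1−f)δ)·A + sin(fδ)·B] / sin δ = 0.9134·A + 0.9134·B in Cartesian coordinates,
giving P = (0.5102, -0.8320, -0.2179), i.e. latitude -12.59°, longitude -58.48°.

-12.59°, -58.48°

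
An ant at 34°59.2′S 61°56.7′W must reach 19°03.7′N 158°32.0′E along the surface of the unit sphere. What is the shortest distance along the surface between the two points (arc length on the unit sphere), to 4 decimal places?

2.4595

Let φ₁ = -0.6106 rad, φ₂ = 0.3327 rad, and Δλ = -2.4351 rad.
Haversine: a = sin²(Δφ/2) + cos φ₁ cos φ₂ sin²(Δλ/2) = 0.2064 + (0.8193)(0.9452)(0.8803) = 0.88814.
Central angle c = 2·arcsin(√a) = 2.45954 rad.
On the unit sphere the arc length equals the central angle: 2.4595.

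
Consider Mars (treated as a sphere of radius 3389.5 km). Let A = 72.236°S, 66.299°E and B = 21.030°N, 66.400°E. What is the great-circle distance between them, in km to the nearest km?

5517 km

With latitudes φ₁ = -72.236°, φ₂ = 21.030° and longitude difference Δλ = 0.101°:
Haversine: a = sin²(Δφ/2) + cos φ₁ cos φ₂ sin²(Δλ/2) = 0.5285 + (0.3051)(0.9334)(0.0000) = 0.52849.
Central angle c = 2·arcsin(√a) = 1.62780 rad.
Distance = R·c = 3389.5 × 1.6278 ≈ 5517 km.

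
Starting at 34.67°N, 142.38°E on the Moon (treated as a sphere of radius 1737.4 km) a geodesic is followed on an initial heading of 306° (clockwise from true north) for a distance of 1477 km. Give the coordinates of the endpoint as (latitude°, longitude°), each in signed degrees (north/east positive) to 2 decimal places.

47.61°, 78.00°

Angular distance δ = d/R = 1477/1737.4 = 0.85012 rad; initial bearing θ = 5.3407 rad.
sin φ₂ = sin φ₁ cos δ + cos φ₁ sin δ cos θ = (0.5688)(0.6599) + (0.8224)(0.7514)(0.5878) = 0.7386, so φ₂ = 47.61°.
Δλ = atan2(sin θ sin δ cos φ₁, cos δ − sin φ₁ sin φ₂) = atan2(-0.4999, 0.2397) = -64.380°.
λ₂ = 142.380° − 64.380° = 78.00°.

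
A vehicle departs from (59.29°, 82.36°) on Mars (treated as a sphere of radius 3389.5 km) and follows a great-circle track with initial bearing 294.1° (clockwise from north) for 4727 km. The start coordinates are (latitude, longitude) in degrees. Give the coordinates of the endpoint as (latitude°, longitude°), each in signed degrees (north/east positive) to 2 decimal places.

Angular distance δ = d/R = 4727/3389.5 = 1.39460 rad; initial bearing θ = 5.1330 rad.
sin φ₂ = sin φ₁ cos δ + cos φ₁ sin δ cos θ = (0.8598)(0.1753) + (0.5107)(0.9845)(0.4083) = 0.3560, so φ₂ = 20.86°.
Δλ = atan2(sin θ sin δ cos φ₁, cos δ − sin φ₁ sin φ₂) = atan2(-0.4590, -0.1308) = -105.907°.
λ₂ = 82.360° − 105.907° = -23.55°.

20.86°, -23.55°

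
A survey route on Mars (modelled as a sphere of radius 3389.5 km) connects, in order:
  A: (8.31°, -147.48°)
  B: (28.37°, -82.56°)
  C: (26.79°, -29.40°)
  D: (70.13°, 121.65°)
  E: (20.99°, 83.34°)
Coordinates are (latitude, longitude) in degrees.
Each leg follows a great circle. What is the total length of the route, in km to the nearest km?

14542 km

Leg A→B: central angle 1.1177 rad, distance 3788.5 km.
Leg B→C: central angle 0.8160 rad, distance 2766.0 km.
Leg C→D: central angle 1.4117 rad, distance 4785.1 km.
Leg D→E: central angle 0.9448 rad, distance 3202.5 km.
Total: 3788.5 + 2766.0 + 4785.1 + 3202.5 ≈ 14542 km.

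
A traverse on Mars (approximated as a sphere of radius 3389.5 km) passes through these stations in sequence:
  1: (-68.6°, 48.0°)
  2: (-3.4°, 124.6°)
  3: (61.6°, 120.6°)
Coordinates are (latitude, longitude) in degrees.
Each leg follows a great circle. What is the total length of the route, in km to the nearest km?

8699 km

Leg 1→2: central angle 1.4307 rad, distance 4849.4 km.
Leg 2→3: central angle 1.1357 rad, distance 3849.6 km.
Total: 4849.4 + 3849.6 ≈ 8699 km.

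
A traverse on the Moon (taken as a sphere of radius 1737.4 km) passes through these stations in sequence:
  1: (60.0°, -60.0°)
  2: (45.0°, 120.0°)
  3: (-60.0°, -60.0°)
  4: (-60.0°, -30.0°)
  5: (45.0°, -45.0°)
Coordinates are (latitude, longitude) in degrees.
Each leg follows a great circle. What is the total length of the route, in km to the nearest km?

Leg 1→2: central angle 1.3090 rad, distance 2274.3 km.
Leg 2→3: central angle 2.8798 rad, distance 5003.4 km.
Leg 3→4: central angle 0.2595 rad, distance 450.9 km.
Leg 4→5: central angle 1.8451 rad, distance 3205.7 km.
Total: 2274.3 + 5003.4 + 450.9 + 3205.7 ≈ 10934 km.

10934 km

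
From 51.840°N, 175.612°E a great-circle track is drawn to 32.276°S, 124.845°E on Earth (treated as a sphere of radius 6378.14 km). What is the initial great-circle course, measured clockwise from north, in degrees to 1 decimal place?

221.1°

With φ₁ = 0.9048, φ₂ = -0.5633, Δλ = -0.8861 rad, the forward-azimuth formula gives
θ = atan2( sin Δλ cos φ₂ , cos φ₁ sin φ₂ − sin φ₁ cos φ₂ cos Δλ ) = atan2(-0.6549, -0.7504) = -138.89°.
Adding 360° brings this into [0°, 360°): 221.1°.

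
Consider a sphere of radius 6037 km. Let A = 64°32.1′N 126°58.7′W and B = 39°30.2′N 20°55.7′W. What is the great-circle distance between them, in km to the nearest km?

6443 km

In radians: φ₁ = 1.1263, φ₂ = 0.6895, Δλ = 106.050° = 1.8509 rad.
cos c = sin φ₁ sin φ₂ + cos φ₁ cos φ₂ cos Δλ = (0.9028)(0.6361) + (0.4300)(0.7716)(-0.2765) = 0.48260,
so c = arccos(0.48260) = 1.06717 rad.
Distance = R·c = 6037 × 1.0672 ≈ 6443 km.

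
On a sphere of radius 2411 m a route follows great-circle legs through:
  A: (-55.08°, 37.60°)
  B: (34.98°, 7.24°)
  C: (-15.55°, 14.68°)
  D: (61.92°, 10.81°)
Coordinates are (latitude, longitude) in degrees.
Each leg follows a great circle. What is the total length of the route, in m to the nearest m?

9354 m

Leg A→B: central angle 1.6362 rad, distance 3944.9 m.
Leg B→C: central angle 0.8905 rad, distance 2147.0 m.
Leg C→D: central angle 1.3532 rad, distance 3262.5 m.
Total: 3944.9 + 2147.0 + 3262.5 ≈ 9354 m.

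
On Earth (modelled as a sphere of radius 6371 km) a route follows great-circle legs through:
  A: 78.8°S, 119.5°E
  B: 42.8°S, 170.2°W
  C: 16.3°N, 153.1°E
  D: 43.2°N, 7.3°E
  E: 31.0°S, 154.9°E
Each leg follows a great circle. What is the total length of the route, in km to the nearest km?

Leg A→B: central angle 0.7748 rad, distance 4936.4 km.
Leg B→C: central angle 1.1875 rad, distance 7565.8 km.
Leg C→D: central angle 1.9677 rad, distance 12536.1 km.
Leg D→E: central angle 2.6470 rad, distance 16863.8 km.
Total: 4936.4 + 7565.8 + 12536.1 + 16863.8 ≈ 41902 km.

41902 km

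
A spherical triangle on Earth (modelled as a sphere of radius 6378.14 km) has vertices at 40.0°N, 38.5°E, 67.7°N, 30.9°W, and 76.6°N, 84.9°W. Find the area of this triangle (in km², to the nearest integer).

4434544 km²

Side lengths (central angles): a = 0.3120, b = 1.0151, c = 0.7996 rad; semiperimeter s = 1.0634.
By l'Huilier's theorem, tan(E/4) = √[tan(s/2) tan((s−a)/2) tan((s−b)/2) tan((s−c)/2)], giving spherical excess E = 0.1090 rad.
Area = E·R² = 0.1090 × (6378.14)² ≈ 4434544 km².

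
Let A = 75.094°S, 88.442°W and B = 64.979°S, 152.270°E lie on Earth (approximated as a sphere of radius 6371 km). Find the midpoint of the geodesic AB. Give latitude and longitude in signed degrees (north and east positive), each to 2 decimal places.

Central angle δ = 0.6051 rad. Interpolating on the sphere with fraction f = 0.5:
P = [sin((1−f)δ)·A + sin(fδ)·B] / sin δ = 0.5238·A + 0.5238·B in Cartesian coordinates,
giving P = (-0.1924, -0.0316, -0.9808), i.e. latitude -78.75°, longitude -170.67°.

-78.75°, -170.67°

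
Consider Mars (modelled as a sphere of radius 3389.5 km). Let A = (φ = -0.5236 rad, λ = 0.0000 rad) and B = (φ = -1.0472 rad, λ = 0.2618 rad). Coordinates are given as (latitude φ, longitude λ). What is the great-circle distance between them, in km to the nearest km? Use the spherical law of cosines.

1872 km

With latitudes φ₁ = -30.000°, φ₂ = -60.000° and longitude difference Δλ = 15.000°:
cos c = sin φ₁ sin φ₂ + cos φ₁ cos φ₂ cos Δλ = (-0.5000)(-0.8660) + (0.8660)(0.5000)(0.9659) = 0.85127,
so c = arccos(0.85127) = 0.55239 rad.
Distance = R·c = 3389.5 × 0.5524 ≈ 1872 km.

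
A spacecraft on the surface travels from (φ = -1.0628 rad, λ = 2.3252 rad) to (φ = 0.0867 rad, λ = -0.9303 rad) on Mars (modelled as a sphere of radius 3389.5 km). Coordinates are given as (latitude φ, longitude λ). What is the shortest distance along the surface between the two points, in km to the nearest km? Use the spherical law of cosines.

7327 km

Let φ₁ = -1.0628 rad, φ₂ = 0.0867 rad, and Δλ = 3.0277 rad.
cos c = sin φ₁ sin φ₂ + cos φ₁ cos φ₂ cos Δλ = (-0.8737)(0.0866) + (0.4864)(0.9962)(-0.9935) = -0.55712,
so c = arccos(-0.55712) = 2.16171 rad.
Distance = R·c = 3389.5 × 2.1617 ≈ 7327 km.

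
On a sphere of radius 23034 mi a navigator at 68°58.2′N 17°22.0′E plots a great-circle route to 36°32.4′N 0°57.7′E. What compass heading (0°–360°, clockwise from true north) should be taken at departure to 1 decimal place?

With φ₁ = 1.2038, φ₂ = 0.6377, Δλ = -0.2863 rad, the forward-azimuth formula gives
θ = atan2( sin Δλ cos φ₂ , cos φ₁ sin φ₂ − sin φ₁ cos φ₂ cos Δλ ) = atan2(-0.2269, -0.5057) = -155.84°.
Adding 360° brings this into [0°, 360°): 204.2°.

204.2°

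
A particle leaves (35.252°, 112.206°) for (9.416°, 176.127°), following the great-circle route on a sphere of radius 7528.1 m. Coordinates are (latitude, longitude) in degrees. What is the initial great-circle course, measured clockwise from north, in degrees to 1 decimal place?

With φ₁ = 0.6153, φ₂ = 0.1643, Δλ = 1.1156 rad, the forward-azimuth formula gives
θ = atan2( sin Δλ cos φ₂ , cos φ₁ sin φ₂ − sin φ₁ cos φ₂ cos Δλ ) = atan2(0.8861, -0.1167) = 97.50°.
So the initial bearing is 97.5°.

97.5°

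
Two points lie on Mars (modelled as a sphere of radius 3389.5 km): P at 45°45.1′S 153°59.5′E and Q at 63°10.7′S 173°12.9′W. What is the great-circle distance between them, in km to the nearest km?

1498 km

With latitudes φ₁ = -45.752°, φ₂ = -63.178° and longitude difference Δλ = 32.793°:
Haversine: a = sin²(Δφ/2) + cos φ₁ cos φ₂ sin²(Δλ/2) = 0.0229 + (0.6978)(0.4512)(0.0797) = 0.04804.
Central angle c = 2·arcsin(√a) = 0.44194 rad.
Distance = R·c = 3389.5 × 0.4419 ≈ 1498 km.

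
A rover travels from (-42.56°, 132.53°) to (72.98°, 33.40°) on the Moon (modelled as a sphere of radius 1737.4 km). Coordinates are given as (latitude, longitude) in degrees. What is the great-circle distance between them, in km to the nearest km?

4031 km

With latitudes φ₁ = -42.560°, φ₂ = 72.980° and longitude difference Δλ = -99.130°:
cos c = sin φ₁ sin φ₂ + cos φ₁ cos φ₂ cos Δλ = (-0.6764)(0.9562) + (0.7366)(0.2927)(-0.1587) = -0.68095,
so c = arccos(-0.68095) = 2.31985 rad.
Distance = R·c = 1737.4 × 2.3199 ≈ 4031 km.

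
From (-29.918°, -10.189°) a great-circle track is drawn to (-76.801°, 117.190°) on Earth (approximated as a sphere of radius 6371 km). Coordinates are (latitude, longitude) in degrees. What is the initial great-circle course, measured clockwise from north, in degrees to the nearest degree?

Δλ = 127.379° = 2.2232 rad.
y = sin Δλ · cos φ₂ = (0.7946)(0.2283) = 0.1814
x = cos φ₁ sin φ₂ − sin φ₁ cos φ₂ cos Δλ = (0.8667)(-0.9736) − (-0.4988)(0.2283)(-0.6071) = -0.9130
θ = atan2(y, x) = 168.76°, so the bearing is 169°.

169°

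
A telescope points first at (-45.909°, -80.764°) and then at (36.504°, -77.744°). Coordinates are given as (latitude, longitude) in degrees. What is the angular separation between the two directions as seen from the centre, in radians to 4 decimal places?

Let φ₁ = -0.8013 rad, φ₂ = 0.6371 rad, and Δλ = 0.0527 rad.
cos c = sin φ₁ sin φ₂ + cos φ₁ cos φ₂ cos Δλ = (-0.7182)(0.5949) + (0.6958)(0.8038)(0.9986) = 0.13125,
so c = arccos(0.13125) = 1.43916 rad.
So the angular separation is 1.4392 rad.

1.4392 rad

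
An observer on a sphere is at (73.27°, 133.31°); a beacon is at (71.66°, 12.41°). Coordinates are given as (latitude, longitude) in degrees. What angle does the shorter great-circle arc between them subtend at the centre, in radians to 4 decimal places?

With latitudes φ₁ = 73.270°, φ₂ = 71.660° and longitude difference Δλ = -120.900°:
Haversine: a = sin²(Δφ/2) + cos φ₁ cos φ₂ sin²(Δλ/2) = 0.0002 + (0.2879)(0.3147)(0.7568) = 0.06874.
Central angle c = 2·arcsin(√a) = 0.53058 rad.
So the angular separation is 0.5306 rad.

0.5306 rad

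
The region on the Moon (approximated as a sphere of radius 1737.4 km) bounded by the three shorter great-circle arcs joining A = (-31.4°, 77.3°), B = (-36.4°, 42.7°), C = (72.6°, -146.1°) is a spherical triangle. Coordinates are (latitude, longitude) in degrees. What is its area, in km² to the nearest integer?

3849167 km²

Side lengths (central angles): a = 2.5050, b = 2.3221, c = 0.5060 rad; semiperimeter s = 2.6666.
By l'Huilier's theorem, tan(E/4) = √[tan(s/2) tan((s−a)/2) tan((s−b)/2) tan((s−c)/2)], giving spherical excess E = 1.2752 rad.
Area = E·R² = 1.2752 × (1737.4)² ≈ 3849167 km².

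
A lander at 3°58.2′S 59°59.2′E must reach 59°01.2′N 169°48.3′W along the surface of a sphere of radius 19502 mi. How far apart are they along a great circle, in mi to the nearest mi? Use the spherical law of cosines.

38465 mi

In radians: φ₁ = -0.0693, φ₂ = 1.0301, Δλ = 130.208° = 2.2726 rad.
cos c = sin φ₁ sin φ₂ + cos φ₁ cos φ₂ cos Δλ = (-0.0692)(0.8573) + (0.9976)(0.5147)(-0.6456) = -0.39086,
so c = arccos(-0.39086) = 1.97236 rad.
Distance = R·c = 19502 × 1.9724 ≈ 38465 mi.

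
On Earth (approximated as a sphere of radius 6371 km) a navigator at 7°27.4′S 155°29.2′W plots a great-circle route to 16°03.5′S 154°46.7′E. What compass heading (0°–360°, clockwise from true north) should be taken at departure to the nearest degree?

With φ₁ = -0.1301, φ₂ = -0.2803, Δλ = -0.8680 rad, the forward-azimuth formula gives
θ = atan2( sin Δλ cos φ₂ , cos φ₁ sin φ₂ − sin φ₁ cos φ₂ cos Δλ ) = atan2(-0.7333, -0.1937) = -104.79°.
Adding 360° brings this into [0°, 360°): 255°.

255°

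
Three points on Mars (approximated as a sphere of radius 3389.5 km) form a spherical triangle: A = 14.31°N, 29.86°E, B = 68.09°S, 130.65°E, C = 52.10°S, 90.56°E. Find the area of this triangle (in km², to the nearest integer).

2212298 km²

Side lengths (central angles): a = 0.4336, b = 1.4744, c = 1.8724 rad; semiperimeter s = 1.8902.
By l'Huilier's theorem, tan(E/4) = √[tan(s/2) tan((s−a)/2) tan((s−b)/2) tan((s−c)/2)], giving spherical excess E = 0.1926 rad.
Area = E·R² = 0.1926 × (3389.5)² ≈ 2212298 km².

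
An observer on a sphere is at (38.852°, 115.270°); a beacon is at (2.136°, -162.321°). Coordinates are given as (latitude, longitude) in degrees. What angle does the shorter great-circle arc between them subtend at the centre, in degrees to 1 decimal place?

82.8°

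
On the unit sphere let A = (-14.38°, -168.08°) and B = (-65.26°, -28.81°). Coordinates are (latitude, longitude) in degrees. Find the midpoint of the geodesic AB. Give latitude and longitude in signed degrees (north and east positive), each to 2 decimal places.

-58.58°, -145.34°

Central angle δ = 1.6525 rad. Interpolating on the sphere with fraction f = 0.5:
P = [sin((1−f)δ)·A + sin(fδ)·B] / sin δ = 0.7379·A + 0.7379·B in Cartesian coordinates,
giving P = (-0.4288, -0.2964, -0.8534), i.e. latitude -58.58°, longitude -145.34°.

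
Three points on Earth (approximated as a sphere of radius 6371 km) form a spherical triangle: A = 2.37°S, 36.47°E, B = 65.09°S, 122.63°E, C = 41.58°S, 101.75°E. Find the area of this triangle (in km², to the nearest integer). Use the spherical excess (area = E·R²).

11963417 km²

Side lengths (central angles): a = 0.4594, b = 1.2239, c = 1.5051 rad; semiperimeter s = 1.5942.
By l'Huilier's theorem, tan(E/4) = √[tan(s/2) tan((s−a)/2) tan((s−b)/2) tan((s−c)/2)], giving spherical excess E = 0.2947 rad.
Area = E·R² = 0.2947 × (6371)² ≈ 11963417 km².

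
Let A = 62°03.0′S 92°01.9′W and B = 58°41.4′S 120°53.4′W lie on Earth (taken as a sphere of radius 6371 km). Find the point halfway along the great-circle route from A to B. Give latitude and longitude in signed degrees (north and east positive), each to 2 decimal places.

-61.15°, -107.22°

The central angle between A and B is δ = 0.2535 rad.
With f = 0.5, the slerp weights are sin((1−f)δ)/sin δ = 0.5040 and sin(fδ)/sin δ = 0.5040.
Weighted sum of the unit vectors: (0.5040)·(-0.0166,-0.4684,-0.8834) + (0.5040)·(-0.2668,-0.4460,-0.8544) = (-0.1429, -0.4609, -0.8759).
Converting back: φ = atan2(z, √(x²+y²)) = -61.15°, λ = atan2(y, x) = -107.22°.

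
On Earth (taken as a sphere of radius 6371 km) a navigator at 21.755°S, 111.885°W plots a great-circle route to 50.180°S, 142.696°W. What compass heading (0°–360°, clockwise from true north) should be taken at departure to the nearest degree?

213°

Δλ = -30.811° = -0.5378 rad.
y = sin Δλ · cos φ₂ = (-0.5122)(0.6404) = -0.3280
x = cos φ₁ sin φ₂ − sin φ₁ cos φ₂ cos Δλ = (0.9288)(-0.7681) − (-0.3706)(0.6404)(0.8589) = -0.5095
θ = atan2(y, x) = -147.23°; adding 360° gives 213°.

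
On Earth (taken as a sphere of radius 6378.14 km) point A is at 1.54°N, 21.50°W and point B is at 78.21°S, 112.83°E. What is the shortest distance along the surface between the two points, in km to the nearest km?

11102 km

In radians: φ₁ = 0.0269, φ₂ = -1.3650, Δλ = 134.330° = 2.3445 rad.
cos c = sin φ₁ sin φ₂ + cos φ₁ cos φ₂ cos Δλ = (0.0269)(-0.9789) + (0.9996)(0.2043)(-0.6988) = -0.16904,
so c = arccos(-0.16904) = 1.74065 rad.
Distance = R·c = 6378.14 × 1.7406 ≈ 11102 km.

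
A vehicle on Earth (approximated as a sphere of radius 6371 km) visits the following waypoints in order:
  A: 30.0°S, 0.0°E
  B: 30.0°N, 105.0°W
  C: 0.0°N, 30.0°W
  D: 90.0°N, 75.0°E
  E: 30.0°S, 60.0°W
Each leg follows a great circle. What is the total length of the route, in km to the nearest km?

44858 km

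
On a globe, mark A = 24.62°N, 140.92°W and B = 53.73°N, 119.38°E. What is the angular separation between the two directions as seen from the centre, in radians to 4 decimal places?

1.3230 rad

In radians: φ₁ = 0.4297, φ₂ = 0.9378, Δλ = -99.700° = -1.7401 rad.
cos c = sin φ₁ sin φ₂ + cos φ₁ cos φ₂ cos Δλ = (0.4166)(0.8062) + (0.9091)(0.5916)(-0.1685) = 0.24526,
so c = arccos(0.24526) = 1.32301 rad.
So the angular separation is 1.3230 rad.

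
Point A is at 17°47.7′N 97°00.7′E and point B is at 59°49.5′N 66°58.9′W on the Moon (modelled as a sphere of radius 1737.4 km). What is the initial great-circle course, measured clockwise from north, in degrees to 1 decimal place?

351.9°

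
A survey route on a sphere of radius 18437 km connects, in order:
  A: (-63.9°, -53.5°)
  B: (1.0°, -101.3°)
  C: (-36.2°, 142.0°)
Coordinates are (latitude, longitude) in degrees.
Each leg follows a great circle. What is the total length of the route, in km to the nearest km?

Leg A→B: central angle 1.2872 rad, distance 23732.3 km.
Leg B→C: central angle 1.9529 rad, distance 36004.9 km.
Total: 23732.3 + 36004.9 ≈ 59737 km.

59737 km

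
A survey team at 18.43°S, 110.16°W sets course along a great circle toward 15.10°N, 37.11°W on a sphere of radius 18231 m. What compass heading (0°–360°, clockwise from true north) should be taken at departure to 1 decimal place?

70.0°

Δλ = 73.050° = 1.2750 rad.
y = sin Δλ · cos φ₂ = (0.9566)(0.9655) = 0.9235
x = cos φ₁ sin φ₂ − sin φ₁ cos φ₂ cos Δλ = (0.9487)(0.2605) − (-0.3161)(0.9655)(0.2915) = 0.3361
θ = atan2(y, x) = 70.00°, so the bearing is 70.0°.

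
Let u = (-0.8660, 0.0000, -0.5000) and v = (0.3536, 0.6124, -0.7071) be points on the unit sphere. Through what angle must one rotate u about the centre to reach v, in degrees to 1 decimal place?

u·v = 0.0473; |u| = 1.0000, |v| = 1.0000.
cos θ = (u·v)/(|u||v|) = 0.0473, so θ = 87.3°.

87.3°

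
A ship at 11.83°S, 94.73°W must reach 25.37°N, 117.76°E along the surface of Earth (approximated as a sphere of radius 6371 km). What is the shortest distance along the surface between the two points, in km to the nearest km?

Let φ₁ = -0.2065 rad, φ₂ = 0.4428 rad, and Δλ = -2.5745 rad.
cos c = sin φ₁ sin φ₂ + cos φ₁ cos φ₂ cos Δλ = (-0.2050)(0.4285) + (0.9788)(0.9036)(-0.8435) = -0.83379,
so c = arccos(-0.83379) = 2.55673 rad.
Distance = R·c = 6371 × 2.5567 ≈ 16289 km.

16289 km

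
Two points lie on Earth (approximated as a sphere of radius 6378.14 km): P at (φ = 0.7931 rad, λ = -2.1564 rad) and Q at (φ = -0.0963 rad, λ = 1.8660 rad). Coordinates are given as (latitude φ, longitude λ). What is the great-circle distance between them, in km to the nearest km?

13455 km

With latitudes φ₁ = 45.441°, φ₂ = -5.518° and longitude difference Δλ = -129.533°:
Haversine: a = sin²(Δφ/2) + cos φ₁ cos φ₂ sin²(Δλ/2) = 0.1851 + (0.7016)(0.9954)(0.8183) = 0.75653.
Central angle c = 2·arcsin(√a) = 2.10954 rad.
Distance = R·c = 6378.14 × 2.1095 ≈ 13455 km.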